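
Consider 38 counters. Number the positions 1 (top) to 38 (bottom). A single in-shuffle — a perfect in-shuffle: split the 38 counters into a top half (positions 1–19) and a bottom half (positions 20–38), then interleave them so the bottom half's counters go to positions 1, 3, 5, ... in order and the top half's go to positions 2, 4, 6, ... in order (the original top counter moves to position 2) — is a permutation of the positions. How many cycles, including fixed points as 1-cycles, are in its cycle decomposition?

Trace each unvisited position around until it returns:
(1 2 4 8 16 32 ... len 12) (3 6 12 24 9 18 ... len 12) (7 14 28 17 34 29 ... len 12) (13 26)
4 cycles in total.

4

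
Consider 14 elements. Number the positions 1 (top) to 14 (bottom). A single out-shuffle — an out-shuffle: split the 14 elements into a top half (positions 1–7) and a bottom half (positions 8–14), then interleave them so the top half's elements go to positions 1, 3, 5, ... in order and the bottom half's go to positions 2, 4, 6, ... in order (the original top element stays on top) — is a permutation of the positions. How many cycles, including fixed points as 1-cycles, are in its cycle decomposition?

Trace each unvisited position around until it returns:
(1) (2 3 5 9 4 7 ... len 12) (14)
3 cycles in total.

3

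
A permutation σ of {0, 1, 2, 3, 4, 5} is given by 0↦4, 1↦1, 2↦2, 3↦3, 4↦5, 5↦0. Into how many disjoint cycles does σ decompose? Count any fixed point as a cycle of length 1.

Cycle decomposition: (0 4 5) (1) (2) (3).
4 cycles.

4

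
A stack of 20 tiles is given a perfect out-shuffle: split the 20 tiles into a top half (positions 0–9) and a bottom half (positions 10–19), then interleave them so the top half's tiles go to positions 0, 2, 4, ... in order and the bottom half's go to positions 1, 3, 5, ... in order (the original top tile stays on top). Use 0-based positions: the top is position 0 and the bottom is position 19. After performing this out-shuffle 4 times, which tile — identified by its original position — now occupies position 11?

9

Work backwards from position 11, undoing one out-shuffle at a time:
11 ← 15 ← 17 ← 18 ← 9
So the tile now at position 11 started at position 9.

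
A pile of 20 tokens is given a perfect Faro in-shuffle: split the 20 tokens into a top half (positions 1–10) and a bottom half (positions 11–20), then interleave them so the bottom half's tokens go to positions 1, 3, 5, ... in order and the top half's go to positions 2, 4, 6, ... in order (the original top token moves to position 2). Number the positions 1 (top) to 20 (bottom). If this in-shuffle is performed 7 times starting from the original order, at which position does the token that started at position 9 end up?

18

Track the token's position through each in-shuffle:
9 → 18 → 15 → 9 → 18 → 15 → 9 → 18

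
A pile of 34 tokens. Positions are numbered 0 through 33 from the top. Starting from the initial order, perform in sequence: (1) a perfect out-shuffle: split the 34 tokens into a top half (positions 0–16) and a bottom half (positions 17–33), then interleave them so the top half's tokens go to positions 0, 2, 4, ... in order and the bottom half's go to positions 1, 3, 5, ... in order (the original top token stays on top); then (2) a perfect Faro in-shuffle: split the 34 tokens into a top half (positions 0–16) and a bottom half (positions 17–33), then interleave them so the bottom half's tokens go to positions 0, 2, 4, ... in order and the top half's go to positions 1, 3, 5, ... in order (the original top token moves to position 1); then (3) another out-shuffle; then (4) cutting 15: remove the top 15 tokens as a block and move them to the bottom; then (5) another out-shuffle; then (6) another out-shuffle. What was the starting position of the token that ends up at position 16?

15

Undo the operations in reverse order, starting from position 16:
  undo op 6 (out-shuffle, from top half): 16 ← 8
  undo op 5 (out-shuffle, from top half): 8 ← 4
  undo op 4 (cut 15): 4 ← 19
  undo op 3 (out-shuffle, from bottom half): 19 ← 26
  undo op 2 (in-shuffle, from bottom half): 26 ← 30
  undo op 1 (out-shuffle, from top half): 30 ← 15
So the token at position 16 came from original position 15.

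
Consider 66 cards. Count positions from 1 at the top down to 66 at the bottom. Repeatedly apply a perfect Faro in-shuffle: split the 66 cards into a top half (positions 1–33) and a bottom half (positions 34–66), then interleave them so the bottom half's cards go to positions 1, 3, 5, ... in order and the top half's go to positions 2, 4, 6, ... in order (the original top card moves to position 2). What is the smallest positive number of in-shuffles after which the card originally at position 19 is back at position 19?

66

Follow position 19 under repeated in-shuffles:
19 → 38 → 9 → 18 → 36 → 5 → 10 → 20 → ... → 19 (length 66)
It first returns after 66 in-shuffles.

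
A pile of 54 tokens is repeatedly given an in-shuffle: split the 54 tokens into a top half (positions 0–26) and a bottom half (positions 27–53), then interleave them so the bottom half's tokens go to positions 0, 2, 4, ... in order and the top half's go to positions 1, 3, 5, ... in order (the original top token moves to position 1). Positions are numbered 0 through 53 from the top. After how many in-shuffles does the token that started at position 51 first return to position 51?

20

Follow position 51 under repeated in-shuffles:
51 → 48 → 42 → 30 → 6 → 13 → 27 → 0 → 1 → 3 → 7 → 15 → 31 → 8 → 17 → 35 → 16 → 33 → 12 → 25 → 51
It first returns after 20 in-shuffles.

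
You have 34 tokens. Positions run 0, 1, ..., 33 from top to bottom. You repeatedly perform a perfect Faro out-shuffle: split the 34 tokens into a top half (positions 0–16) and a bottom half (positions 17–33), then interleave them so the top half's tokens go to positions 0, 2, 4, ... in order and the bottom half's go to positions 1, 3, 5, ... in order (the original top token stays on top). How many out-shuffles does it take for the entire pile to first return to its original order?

10

The out-shuffle permutes the 34 positions with cycle lengths [1, 1, 2, 10, 10, 10].
Every token is home exactly when every cycle has completed a whole number of laps, i.e. after lcm(1, 2, 10) = 10 out-shuffles.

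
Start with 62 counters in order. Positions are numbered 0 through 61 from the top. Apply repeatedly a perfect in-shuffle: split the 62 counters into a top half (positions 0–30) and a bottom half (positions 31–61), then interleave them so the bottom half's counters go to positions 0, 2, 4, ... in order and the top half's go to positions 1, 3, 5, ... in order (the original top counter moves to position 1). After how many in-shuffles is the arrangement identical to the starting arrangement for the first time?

6

The in-shuffle permutes the 62 positions with cycle lengths [2, 3, 3, 6, 6, 6, 6, 6, 6, 6, 6, 6].
Every counter is home exactly when every cycle has completed a whole number of laps, i.e. after lcm(2, 3, 6) = 6 in-shuffles.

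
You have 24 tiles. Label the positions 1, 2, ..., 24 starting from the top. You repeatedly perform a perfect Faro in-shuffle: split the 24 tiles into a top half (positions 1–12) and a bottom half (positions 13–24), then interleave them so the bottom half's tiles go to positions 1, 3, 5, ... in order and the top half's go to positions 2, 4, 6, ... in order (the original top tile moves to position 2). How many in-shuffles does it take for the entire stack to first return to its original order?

20

The in-shuffle permutes the 24 positions with cycle lengths [4, 20].
Every tile is home exactly when every cycle has completed a whole number of laps, i.e. after lcm(4, 20) = 20 in-shuffles.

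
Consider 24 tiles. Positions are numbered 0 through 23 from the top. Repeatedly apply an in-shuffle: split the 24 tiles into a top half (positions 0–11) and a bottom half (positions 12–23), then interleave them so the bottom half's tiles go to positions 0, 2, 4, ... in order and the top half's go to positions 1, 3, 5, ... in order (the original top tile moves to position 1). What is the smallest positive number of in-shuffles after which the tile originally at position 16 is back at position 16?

20

Follow position 16 under repeated in-shuffles:
16 → 8 → 17 → 10 → 21 → 18 → 12 → 0 → 1 → 3 → 7 → 15 → 6 → 13 → 2 → 5 → 11 → 23 → 22 → 20 → 16
It first returns after 20 in-shuffles.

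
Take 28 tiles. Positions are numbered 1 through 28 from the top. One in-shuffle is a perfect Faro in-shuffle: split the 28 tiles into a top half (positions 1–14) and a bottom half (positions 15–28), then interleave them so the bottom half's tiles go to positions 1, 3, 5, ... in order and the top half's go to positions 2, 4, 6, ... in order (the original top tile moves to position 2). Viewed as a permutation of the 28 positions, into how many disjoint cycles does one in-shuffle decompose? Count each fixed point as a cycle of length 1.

Trace each unvisited position around until it returns:
(1 2 4 8 16 3 ... len 28)
1 cycle in total.

1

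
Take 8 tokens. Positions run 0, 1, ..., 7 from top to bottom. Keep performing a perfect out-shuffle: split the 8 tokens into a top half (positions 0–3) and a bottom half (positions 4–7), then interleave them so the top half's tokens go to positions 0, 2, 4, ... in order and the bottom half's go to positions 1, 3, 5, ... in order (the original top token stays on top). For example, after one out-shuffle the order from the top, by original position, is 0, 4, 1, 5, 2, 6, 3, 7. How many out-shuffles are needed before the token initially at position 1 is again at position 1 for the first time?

3

Follow position 1 under repeated out-shuffles:
1 → 2 → 4 → 1
It first returns after 3 out-shuffles.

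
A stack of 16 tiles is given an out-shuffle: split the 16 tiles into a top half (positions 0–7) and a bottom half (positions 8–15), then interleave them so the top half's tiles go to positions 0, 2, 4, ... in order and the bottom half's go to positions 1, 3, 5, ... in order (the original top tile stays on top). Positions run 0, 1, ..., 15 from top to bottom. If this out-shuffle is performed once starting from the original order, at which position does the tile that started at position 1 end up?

2

Track the tile's position through each out-shuffle:
1 → 2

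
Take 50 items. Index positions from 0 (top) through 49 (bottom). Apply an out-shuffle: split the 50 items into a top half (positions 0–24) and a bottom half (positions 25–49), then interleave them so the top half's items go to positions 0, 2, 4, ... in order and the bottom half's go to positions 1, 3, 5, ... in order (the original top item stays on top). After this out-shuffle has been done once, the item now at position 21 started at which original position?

35

Work backwards from position 21, undoing one out-shuffle at a time:
21 ← 35
So the item now at position 21 started at position 35.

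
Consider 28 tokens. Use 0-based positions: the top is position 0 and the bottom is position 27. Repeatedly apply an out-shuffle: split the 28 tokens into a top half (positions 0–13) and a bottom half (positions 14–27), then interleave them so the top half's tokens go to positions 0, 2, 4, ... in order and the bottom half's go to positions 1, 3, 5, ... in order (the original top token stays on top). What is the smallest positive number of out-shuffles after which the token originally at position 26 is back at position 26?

Follow position 26 under repeated out-shuffles:
26 → 25 → 23 → 19 → 11 → 22 → 17 → 7 → 14 → 1 → 2 → 4 → 8 → 16 → 5 → 10 → 20 → 13 → 26
It first returns after 18 out-shuffles.

18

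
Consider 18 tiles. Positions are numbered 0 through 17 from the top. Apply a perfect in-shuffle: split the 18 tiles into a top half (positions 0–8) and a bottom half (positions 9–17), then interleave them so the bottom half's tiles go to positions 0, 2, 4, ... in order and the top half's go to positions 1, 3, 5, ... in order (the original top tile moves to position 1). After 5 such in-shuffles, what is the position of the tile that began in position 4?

Track the tile's position through each in-shuffle:
4 → 9 → 0 → 1 → 3 → 7

7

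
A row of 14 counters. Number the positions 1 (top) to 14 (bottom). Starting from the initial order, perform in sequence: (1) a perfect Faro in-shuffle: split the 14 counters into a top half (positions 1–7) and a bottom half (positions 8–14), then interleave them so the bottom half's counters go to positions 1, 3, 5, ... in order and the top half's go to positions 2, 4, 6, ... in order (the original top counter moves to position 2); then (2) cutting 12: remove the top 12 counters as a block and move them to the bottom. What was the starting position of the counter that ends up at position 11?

12

Undo the operations in reverse order, starting from position 11:
  undo op 2 (cut 12): 11 ← 9
  undo op 1 (in-shuffle, from bottom half): 9 ← 12
So the counter at position 11 came from original position 12.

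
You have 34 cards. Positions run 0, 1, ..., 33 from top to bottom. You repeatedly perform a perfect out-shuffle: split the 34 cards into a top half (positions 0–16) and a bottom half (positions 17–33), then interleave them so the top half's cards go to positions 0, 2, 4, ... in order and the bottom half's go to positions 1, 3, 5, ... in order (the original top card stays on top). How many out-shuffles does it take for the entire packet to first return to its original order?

10

The out-shuffle permutes the 34 positions with cycle lengths [1, 1, 2, 10, 10, 10].
Every card is home exactly when every cycle has completed a whole number of laps, i.e. after lcm(1, 2, 10) = 10 out-shuffles.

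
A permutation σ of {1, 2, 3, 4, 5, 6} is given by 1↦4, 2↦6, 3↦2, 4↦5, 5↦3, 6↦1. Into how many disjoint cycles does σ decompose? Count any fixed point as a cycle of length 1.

1

Cycle decomposition: (1 4 5 3 2 6).
1 cycle.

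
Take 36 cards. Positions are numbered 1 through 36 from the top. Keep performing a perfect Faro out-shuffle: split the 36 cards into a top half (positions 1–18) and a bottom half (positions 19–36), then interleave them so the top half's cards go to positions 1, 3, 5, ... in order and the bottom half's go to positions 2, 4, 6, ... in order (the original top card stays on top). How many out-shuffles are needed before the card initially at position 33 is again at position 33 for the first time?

Follow position 33 under repeated out-shuffles:
33 → 30 → 24 → 12 → 23 → 10 → 19 → 2 → 3 → 5 → 9 → 17 → 33
It first returns after 12 out-shuffles.

12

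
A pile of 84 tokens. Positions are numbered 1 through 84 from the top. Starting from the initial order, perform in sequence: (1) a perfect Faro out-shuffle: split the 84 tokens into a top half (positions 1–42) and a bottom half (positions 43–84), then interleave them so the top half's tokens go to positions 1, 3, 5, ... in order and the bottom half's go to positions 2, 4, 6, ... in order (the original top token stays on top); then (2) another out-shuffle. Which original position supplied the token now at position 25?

7

Undo the operations in reverse order, starting from position 25:
  undo op 2 (out-shuffle, from top half): 25 ← 13
  undo op 1 (out-shuffle, from top half): 13 ← 7
So the token at position 25 came from original position 7.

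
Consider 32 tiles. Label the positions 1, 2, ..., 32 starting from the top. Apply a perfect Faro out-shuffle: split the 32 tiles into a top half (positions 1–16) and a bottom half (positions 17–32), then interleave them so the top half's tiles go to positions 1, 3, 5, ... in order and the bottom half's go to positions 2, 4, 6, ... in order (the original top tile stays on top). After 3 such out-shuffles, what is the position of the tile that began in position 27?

23

Track the tile's position through each out-shuffle:
27 → 22 → 12 → 23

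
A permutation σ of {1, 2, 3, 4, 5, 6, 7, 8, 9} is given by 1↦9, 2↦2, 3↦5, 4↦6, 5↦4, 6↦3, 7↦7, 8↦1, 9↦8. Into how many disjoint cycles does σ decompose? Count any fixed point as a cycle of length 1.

Cycle decomposition: (1 9 8) (2) (3 5 4 6) (7).
4 cycles.

4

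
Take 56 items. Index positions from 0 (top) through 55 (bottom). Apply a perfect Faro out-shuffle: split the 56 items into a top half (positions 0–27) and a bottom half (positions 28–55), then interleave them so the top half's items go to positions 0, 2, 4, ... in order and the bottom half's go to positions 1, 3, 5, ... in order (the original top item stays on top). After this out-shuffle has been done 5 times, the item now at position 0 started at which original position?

0

Work backwards from position 0, undoing one out-shuffle at a time:
0 ← 0 ← 0 ← 0 ← 0 ← 0
So the item now at position 0 started at position 0.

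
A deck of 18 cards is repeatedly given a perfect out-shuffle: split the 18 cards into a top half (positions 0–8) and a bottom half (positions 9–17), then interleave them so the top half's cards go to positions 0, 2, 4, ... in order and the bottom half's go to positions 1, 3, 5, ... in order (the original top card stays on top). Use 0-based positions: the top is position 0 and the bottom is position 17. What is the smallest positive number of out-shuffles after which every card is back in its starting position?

The out-shuffle permutes the 18 positions with cycle lengths [1, 1, 8, 8].
Every card is home exactly when every cycle has completed a whole number of laps, i.e. after lcm(1, 8) = 8 out-shuffles.

8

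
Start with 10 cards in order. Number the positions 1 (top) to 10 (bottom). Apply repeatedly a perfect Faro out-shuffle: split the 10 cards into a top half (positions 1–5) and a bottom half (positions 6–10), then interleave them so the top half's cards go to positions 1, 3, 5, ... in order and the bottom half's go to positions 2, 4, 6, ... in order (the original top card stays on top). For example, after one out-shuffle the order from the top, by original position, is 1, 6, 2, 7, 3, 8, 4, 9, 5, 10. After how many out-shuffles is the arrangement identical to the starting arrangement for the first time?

6

The out-shuffle permutes the 10 positions with cycle lengths [1, 1, 2, 6].
Every card is home exactly when every cycle has completed a whole number of laps, i.e. after lcm(1, 2, 6) = 6 out-shuffles.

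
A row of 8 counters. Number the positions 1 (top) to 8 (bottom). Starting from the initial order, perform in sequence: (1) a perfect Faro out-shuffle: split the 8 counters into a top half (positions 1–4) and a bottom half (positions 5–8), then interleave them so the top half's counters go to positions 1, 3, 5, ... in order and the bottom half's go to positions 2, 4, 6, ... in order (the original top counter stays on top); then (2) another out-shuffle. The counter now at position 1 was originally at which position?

1

Undo the operations in reverse order, starting from position 1:
  undo op 2 (out-shuffle, from top half): 1 ← 1
  undo op 1 (out-shuffle, from top half): 1 ← 1
So the counter at position 1 came from original position 1.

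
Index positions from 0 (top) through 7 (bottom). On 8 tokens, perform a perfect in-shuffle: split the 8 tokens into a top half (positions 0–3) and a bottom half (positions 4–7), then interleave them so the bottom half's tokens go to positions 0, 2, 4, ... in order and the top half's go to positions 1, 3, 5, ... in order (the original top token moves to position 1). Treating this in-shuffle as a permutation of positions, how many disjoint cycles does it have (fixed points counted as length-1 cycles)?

Trace each unvisited position around until it returns:
(0 1 3 7 6 4) (2 5)
2 cycles in total.

2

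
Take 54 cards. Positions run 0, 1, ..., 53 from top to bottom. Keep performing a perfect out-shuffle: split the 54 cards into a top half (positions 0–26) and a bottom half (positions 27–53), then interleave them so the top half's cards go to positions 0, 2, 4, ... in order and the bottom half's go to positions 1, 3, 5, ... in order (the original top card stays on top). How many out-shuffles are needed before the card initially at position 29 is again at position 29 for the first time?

52

Follow position 29 under repeated out-shuffles:
29 → 5 → 10 → 20 → 40 → 27 → 1 → 2 → ... → 29 (length 52)
It first returns after 52 out-shuffles.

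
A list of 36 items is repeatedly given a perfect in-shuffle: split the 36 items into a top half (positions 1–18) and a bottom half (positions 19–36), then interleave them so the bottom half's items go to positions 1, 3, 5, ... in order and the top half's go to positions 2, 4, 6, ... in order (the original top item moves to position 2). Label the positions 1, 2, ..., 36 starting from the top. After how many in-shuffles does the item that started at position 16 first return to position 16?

Follow position 16 under repeated in-shuffles:
16 → 32 → 27 → 17 → 34 → 31 → 25 → 13 → ... → 16 (length 36)
It first returns after 36 in-shuffles.

36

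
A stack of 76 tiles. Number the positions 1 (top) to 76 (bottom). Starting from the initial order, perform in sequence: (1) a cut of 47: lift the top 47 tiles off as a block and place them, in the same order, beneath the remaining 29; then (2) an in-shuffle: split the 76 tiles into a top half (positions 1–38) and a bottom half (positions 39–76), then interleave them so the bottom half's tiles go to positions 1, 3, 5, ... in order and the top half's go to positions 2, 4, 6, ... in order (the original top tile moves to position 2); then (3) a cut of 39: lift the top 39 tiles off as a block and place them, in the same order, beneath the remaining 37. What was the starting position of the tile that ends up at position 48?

Undo the operations in reverse order, starting from position 48:
  undo op 3 (cut 39): 48 ← 11
  undo op 2 (in-shuffle, from bottom half): 11 ← 44
  undo op 1 (cut 47): 44 ← 15
So the tile at position 48 came from original position 15.

15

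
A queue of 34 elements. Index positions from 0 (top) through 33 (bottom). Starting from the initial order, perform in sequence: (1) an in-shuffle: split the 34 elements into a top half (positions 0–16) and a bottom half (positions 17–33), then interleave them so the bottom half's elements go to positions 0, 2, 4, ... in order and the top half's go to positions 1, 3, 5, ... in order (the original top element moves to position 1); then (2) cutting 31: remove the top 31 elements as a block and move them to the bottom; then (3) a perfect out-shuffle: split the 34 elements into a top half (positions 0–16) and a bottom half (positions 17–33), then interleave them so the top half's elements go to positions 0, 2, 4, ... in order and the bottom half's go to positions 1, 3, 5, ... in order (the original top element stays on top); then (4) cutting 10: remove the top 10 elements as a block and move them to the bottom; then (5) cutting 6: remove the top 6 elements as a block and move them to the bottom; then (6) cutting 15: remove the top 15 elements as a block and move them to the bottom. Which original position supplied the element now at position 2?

32

Undo the operations in reverse order, starting from position 2:
  undo op 6 (cut 15): 2 ← 17
  undo op 5 (cut 6): 17 ← 23
  undo op 4 (cut 10): 23 ← 33
  undo op 3 (out-shuffle, from bottom half): 33 ← 33
  undo op 2 (cut 31): 33 ← 30
  undo op 1 (in-shuffle, from bottom half): 30 ← 32
So the element at position 2 came from original position 32.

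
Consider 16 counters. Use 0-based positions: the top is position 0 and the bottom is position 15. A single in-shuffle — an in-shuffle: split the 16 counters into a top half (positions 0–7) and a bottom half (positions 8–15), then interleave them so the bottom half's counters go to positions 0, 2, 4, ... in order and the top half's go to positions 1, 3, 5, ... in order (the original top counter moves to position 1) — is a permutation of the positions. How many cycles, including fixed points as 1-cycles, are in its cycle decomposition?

Trace each unvisited position around until it returns:
(0 1 3 7 15 14 12 8) (2 5 11 6 13 10 4 9)
2 cycles in total.

2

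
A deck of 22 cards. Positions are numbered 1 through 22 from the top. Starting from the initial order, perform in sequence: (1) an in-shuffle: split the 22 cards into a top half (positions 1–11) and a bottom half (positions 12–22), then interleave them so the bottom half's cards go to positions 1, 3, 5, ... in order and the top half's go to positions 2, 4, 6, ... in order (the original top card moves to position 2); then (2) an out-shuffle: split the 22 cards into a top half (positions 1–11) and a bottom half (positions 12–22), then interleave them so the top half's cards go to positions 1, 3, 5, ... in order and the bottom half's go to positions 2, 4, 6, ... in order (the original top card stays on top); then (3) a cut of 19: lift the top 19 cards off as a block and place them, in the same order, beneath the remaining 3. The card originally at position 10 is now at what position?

21

Track the card from position 10 forward through each operation:
  after op 1 (in-shuffle): 10 → 20
  after op 2 (out-shuffle): 20 → 18
  after op 3 (cut 19): 18 → 21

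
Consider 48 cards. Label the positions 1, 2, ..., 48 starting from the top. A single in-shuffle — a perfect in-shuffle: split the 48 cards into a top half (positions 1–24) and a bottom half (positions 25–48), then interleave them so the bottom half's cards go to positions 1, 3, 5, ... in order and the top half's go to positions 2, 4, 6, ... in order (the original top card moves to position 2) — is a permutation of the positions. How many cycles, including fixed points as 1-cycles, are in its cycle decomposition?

4

Trace each unvisited position around until it returns:
(1 2 4 8 16 32 ... len 21) (3 6 12 24 48 47 ... len 21) (7 14 28) (21 42 35)
4 cycles in total.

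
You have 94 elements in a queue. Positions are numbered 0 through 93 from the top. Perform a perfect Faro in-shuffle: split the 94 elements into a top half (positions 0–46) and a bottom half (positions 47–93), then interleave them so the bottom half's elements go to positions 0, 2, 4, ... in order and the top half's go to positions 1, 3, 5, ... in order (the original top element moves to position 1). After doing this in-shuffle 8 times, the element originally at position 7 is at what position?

Track the element's position through each in-shuffle:
7 → 15 → 31 → 63 → 32 → 65 → 36 → 73 → 52

52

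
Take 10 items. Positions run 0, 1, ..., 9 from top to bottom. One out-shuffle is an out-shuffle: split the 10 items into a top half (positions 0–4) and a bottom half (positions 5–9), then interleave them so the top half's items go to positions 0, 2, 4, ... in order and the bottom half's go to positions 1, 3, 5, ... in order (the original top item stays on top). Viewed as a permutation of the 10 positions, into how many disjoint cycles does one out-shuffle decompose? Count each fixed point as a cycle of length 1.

Trace each unvisited position around until it returns:
(0) (1 2 4 8 7 5) (3 6) (9)
4 cycles in total.

4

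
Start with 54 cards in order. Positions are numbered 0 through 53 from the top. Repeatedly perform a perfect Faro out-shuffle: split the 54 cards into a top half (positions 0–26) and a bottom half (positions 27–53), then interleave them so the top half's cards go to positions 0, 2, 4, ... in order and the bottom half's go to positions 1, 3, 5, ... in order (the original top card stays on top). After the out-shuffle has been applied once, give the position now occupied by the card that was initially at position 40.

27

Track the card's position through each out-shuffle:
40 → 27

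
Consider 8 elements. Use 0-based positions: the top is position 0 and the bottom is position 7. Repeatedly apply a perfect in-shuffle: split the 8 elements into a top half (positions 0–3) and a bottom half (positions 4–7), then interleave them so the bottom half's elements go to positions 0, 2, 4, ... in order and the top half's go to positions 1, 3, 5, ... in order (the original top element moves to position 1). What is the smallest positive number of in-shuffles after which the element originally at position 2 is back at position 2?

Follow position 2 under repeated in-shuffles:
2 → 5 → 2
It first returns after 2 in-shuffles.

2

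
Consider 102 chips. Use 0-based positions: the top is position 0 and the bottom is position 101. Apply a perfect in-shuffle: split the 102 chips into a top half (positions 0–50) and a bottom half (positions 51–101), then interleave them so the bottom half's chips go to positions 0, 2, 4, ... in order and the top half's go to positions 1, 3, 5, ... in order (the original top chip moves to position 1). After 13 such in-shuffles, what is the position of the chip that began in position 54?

37

Track position through each in-shuffle: 54 → 6 → 13 → 27 → 55 → ... (continuing for 13 shuffles total) → 37.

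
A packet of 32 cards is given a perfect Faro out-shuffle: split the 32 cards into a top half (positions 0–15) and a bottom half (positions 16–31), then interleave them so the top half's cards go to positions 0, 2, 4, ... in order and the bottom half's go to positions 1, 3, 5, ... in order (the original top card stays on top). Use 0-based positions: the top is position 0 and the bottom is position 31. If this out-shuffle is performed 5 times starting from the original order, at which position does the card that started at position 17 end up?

Track the card's position through each out-shuffle:
17 → 3 → 6 → 12 → 24 → 17

17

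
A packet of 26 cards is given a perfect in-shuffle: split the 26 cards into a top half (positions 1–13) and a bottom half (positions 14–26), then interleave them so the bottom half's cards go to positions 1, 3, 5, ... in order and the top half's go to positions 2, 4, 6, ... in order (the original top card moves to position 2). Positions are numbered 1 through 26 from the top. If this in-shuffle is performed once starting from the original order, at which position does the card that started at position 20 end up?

Track the card's position through each in-shuffle:
20 → 13

13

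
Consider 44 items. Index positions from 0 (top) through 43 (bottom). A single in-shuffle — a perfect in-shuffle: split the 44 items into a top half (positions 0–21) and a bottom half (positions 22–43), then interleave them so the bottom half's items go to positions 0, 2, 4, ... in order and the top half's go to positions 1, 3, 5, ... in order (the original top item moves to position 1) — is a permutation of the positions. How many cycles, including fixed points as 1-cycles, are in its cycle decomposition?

7

Trace each unvisited position around until it returns:
(0 1 3 7 15 31 ... len 12) (2 5 11 23) (4 9 19 39 34 24) (6 13 27 10 21 43 ... len 12) (8 17 35 26) (14 29) (20 41 38 32)
7 cycles in total.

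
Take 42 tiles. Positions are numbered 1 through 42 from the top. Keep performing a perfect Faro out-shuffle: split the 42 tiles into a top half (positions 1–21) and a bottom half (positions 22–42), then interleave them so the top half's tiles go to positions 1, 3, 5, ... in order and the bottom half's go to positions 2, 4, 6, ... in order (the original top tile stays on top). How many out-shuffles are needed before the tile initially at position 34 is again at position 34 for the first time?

20

Follow position 34 under repeated out-shuffles:
34 → 26 → 10 → 19 → 37 → 32 → 22 → 2 → 3 → 5 → 9 → 17 → 33 → 24 → 6 → 11 → 21 → 41 → 40 → 38 → 34
It first returns after 20 out-shuffles.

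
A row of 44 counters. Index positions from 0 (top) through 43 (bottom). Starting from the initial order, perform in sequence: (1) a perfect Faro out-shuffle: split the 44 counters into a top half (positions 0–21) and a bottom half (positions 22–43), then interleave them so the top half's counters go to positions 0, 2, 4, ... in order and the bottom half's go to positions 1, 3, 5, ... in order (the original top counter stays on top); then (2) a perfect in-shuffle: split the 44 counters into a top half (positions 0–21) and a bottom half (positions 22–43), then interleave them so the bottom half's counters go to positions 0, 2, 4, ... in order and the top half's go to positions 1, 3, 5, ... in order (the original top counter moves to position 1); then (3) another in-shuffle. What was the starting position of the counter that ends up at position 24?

Undo the operations in reverse order, starting from position 24:
  undo op 3 (in-shuffle, from bottom half): 24 ← 34
  undo op 2 (in-shuffle, from bottom half): 34 ← 39
  undo op 1 (out-shuffle, from bottom half): 39 ← 41
So the counter at position 24 came from original position 41.

41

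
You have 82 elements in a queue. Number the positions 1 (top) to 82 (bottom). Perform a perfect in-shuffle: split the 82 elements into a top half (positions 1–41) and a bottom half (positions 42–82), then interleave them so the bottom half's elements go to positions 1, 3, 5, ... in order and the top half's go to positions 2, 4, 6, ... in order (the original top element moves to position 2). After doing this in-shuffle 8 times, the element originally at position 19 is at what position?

50

Track the element's position through each in-shuffle:
19 → 38 → 76 → 69 → 55 → 27 → 54 → 25 → 50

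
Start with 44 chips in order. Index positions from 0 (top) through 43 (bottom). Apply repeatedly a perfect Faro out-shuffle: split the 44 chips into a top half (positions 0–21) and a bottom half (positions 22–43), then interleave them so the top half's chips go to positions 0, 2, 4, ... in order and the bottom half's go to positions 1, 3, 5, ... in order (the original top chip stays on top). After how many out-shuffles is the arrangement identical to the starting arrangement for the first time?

14

The out-shuffle permutes the 44 positions with cycle lengths [1, 1, 14, 14, 14].
Every chip is home exactly when every cycle has completed a whole number of laps, i.e. after lcm(1, 14) = 14 out-shuffles.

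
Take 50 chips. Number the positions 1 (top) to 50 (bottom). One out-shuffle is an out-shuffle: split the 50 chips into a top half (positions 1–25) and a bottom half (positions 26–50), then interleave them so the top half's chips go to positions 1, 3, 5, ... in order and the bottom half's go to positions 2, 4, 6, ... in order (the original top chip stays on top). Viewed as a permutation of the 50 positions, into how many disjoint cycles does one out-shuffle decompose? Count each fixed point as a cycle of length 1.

6

Trace each unvisited position around until it returns:
(1) (2 3 5 9 17 33 ... len 21) (4 7 13 25 49 48 ... len 21) (8 15 29) (22 43 36) (50)
6 cycles in total.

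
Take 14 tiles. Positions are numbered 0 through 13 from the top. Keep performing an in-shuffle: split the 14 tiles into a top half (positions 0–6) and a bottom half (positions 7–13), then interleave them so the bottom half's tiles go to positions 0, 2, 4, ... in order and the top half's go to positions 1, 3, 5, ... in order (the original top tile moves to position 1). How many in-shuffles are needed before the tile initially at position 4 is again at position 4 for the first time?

2

Follow position 4 under repeated in-shuffles:
4 → 9 → 4
It first returns after 2 in-shuffles.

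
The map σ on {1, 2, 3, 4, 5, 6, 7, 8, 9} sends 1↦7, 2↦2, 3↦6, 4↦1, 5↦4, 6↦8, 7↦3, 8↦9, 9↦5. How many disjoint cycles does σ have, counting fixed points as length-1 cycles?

Cycle decomposition: (1 7 3 6 8 9 5 4) (2).
2 cycles.

2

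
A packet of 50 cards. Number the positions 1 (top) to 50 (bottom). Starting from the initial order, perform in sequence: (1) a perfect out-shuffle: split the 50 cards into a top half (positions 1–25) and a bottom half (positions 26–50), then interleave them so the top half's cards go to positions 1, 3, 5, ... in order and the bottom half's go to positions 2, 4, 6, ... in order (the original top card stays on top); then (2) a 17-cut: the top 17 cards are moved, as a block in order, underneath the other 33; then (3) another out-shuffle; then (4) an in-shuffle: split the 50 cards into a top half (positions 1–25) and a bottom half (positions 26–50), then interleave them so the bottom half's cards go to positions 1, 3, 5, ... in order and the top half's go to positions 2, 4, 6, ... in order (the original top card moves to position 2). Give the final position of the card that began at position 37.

Track the card from position 37 forward through each operation:
  after op 1 (out-shuffle): 37 → 24
  after op 2 (cut 17): 24 → 7
  after op 3 (out-shuffle): 7 → 13
  after op 4 (in-shuffle): 13 → 26

26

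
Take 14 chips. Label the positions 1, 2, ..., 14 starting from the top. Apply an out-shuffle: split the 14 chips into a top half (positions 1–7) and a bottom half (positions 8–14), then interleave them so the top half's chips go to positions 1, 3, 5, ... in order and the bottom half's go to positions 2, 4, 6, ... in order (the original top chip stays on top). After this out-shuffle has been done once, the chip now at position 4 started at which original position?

9

Work backwards from position 4, undoing one out-shuffle at a time:
4 ← 9
So the chip now at position 4 started at position 9.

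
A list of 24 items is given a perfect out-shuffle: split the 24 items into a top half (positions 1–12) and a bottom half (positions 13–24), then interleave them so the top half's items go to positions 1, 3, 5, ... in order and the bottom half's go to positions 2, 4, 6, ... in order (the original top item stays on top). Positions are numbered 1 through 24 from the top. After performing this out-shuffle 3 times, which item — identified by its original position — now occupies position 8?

Work backwards from position 8, undoing one out-shuffle at a time:
8 ← 16 ← 20 ← 22
So the item now at position 8 started at position 22.

22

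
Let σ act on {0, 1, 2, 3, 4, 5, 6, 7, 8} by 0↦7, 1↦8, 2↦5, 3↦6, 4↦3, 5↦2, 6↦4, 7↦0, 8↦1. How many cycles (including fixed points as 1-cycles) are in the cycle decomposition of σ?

Cycle decomposition: (0 7) (1 8) (2 5) (3 6 4).
4 cycles.

4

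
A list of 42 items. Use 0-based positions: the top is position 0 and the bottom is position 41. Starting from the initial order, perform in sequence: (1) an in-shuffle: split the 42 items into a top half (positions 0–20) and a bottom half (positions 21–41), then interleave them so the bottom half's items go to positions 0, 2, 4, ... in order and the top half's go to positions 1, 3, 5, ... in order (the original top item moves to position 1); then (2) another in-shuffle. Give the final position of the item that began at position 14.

Track the item from position 14 forward through each operation:
  after op 1 (in-shuffle): 14 → 29
  after op 2 (in-shuffle): 29 → 16

16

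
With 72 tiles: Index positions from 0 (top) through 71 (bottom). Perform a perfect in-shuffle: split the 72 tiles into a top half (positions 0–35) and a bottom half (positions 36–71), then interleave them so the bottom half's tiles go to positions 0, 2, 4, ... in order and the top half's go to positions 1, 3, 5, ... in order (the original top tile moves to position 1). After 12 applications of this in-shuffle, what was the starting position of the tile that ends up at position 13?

Work backwards from position 13, undoing one in-shuffle at a time:
13 ← 6 ← 39 ← 19 ← 9 ← 4 ← 38 ← 55 ← 27 ← 13 ← 6 ← 39 ← 19
So the tile now at position 13 started at position 19.

19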